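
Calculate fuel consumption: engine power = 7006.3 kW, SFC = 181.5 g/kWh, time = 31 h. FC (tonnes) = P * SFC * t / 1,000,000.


Formula: FC (tonnes) = P * SFC * t / 1,000,000
Step 1 — P * SFC * t = 7006.3 * 181.5 * 31 = 39420946.95 g
Step 2 — FC (tonnes) = 39420946.95 / 1,000,000 ≈ 39.421 tonnes (5 s.f.)

39.421 tonnes


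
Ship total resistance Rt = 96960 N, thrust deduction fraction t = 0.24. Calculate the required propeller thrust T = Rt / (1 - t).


Formula: T = Rt / (1 - t)
Step 1 — (1 - t) = 1 - 0.24 = 0.76
Step 2 — T = 96960 / 0.76 ≈ 127580 N (5 s.f.)

127580 N


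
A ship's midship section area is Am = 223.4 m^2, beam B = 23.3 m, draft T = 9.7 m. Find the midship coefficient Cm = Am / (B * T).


Formula: Cm = Am / (B * T)
Step 1 — B * T = 23.3 * 9.7 = 226.01 m^2
Step 2 — Cm = 223.4 / 226.01 ≈ 0.98845 (5 s.f.)

0.98845


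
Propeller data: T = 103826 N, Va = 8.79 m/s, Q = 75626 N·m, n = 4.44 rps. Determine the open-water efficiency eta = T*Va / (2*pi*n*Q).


Formula: eta = T * Va / (2 * pi * n * Q)
Step 1 — numerator = T * Va = 103826 * 8.79 = 912630.54
Step 2 — 2 * pi * n = 2 * pi * 4.44 = 27.897343
Step 3 — denominator = 27.897343 * 75626 = 2109764.46
Step 4 — eta = 912630.54 / 2109764.46 ≈ 0.43257 (5 s.f.)

0.43257


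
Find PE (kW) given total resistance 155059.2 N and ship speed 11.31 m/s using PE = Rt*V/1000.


Formula: PE = Rt * V / 1000 (kW)
Step 1 — PE (W) = 155059.2 * 11.31 = 1753719.552 W
Step 2 — PE (kW) = 1753719.552 / 1000 ≈ 1753.7 kW (5 s.f.)

1753.7 kW


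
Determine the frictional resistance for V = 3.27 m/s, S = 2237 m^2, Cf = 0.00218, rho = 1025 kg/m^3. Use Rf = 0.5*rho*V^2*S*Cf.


Formula: Rf = 0.5 * rho * V^2 * S * Cf
Step 1 — V^2 = 3.27^2 = 10.6929
Step 2 — 0.5 * rho * V^2 = 0.5 * 1025 * 10.6929 = 5480.11125
Step 3 — Rf = 5480.11125 * 2237 * 0.00218 ≈ 26725 N (5 s.f.)

26725 N


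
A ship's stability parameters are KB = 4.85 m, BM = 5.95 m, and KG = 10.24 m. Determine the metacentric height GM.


Formula: GM = KB + BM - KG
Step 1 — KM = KB + BM = 4.85 + 5.95 = 10.8 m
Step 2 — GM = KM - KG = 10.8 - 10.24 = 0.56 m

0.56 m


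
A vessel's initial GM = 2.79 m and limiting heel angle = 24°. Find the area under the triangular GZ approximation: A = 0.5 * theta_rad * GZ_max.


Formula: GZ_max = GM * sin(theta); Area = 0.5 * theta_rad * GZ_max
Step 1 — GZ_max = 2.79 * sin(24°) = 2.79 * 0.406737 = 1.134796 m
Step 2 — theta_rad = 24 * pi/180 = 0.418879 rad
Step 3 — Area = 0.5 * 0.418879 * 1.134796 ≈ 0.23767 m·rad (5 s.f.)

0.23767 m·rad


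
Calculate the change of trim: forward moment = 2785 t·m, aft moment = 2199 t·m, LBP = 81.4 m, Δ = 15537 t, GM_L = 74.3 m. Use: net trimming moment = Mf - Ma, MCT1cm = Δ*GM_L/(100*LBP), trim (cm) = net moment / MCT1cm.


Formula: net trimming moment = Mf - Ma; MCT1cm = Δ*GM_L/(100*LBP); trim = net moment / MCT1cm
Step 1 — net trimming moment = 2785 - 2199 = 586 t·m
Step 2 — MCT1cm = 15537 * 74.3 / (100 * 81.4) = 141.8181 t·m/cm
Step 3 — trim = 586 / 141.8181 ≈ 4.1321 cm (5 s.f.)

4.1321 cm


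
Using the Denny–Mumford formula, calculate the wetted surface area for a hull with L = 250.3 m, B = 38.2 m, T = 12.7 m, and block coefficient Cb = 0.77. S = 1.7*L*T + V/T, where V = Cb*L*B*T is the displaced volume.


Formula: S = 1.7*L*T + V/T with V = Cb*L*B*T, i.e. S = L * (1.7*T + Cb*B)
Step 1 — 1.7*T = 1.7 * 12.7 = 21.59 m
Step 2 — Cb*B = 0.77 * 38.2 = 29.414 m
Step 3 — 1.7*T + Cb*B = 21.59 + 29.414 = 51.004 m
Step 4 — S = 250.3 * 51.004 ≈ 12766 m^2 (5 s.f.)

12766 m^2


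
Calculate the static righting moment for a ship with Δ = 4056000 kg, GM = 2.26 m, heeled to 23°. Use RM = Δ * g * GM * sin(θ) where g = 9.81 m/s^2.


Formula: GZ = GM * sin(theta); RM = disp * g * GZ
Step 1 — GZ = 2.26 * sin(23°) = 2.26 * 0.390731 = 0.883052 m
Step 2 — RM = 4056000 * 9.81 * 0.883052 ≈ 35136000 N·m (5 s.f.)

35136000 N·m


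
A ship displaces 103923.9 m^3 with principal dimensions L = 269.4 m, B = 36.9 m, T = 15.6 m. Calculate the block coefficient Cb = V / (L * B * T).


Formula: Cb = V / (L * B * T)
Step 1 — L * B * T = 269.4 * 36.9 * 15.6 = 155077.416 m^3
Step 2 — Cb = 103923.9 / 155077.416 ≈ 0.67014 (5 s.f.)

0.67014


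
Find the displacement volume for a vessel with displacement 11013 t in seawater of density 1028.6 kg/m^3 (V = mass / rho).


Formula: V = mass / rho
Step 1 — convert tonnes to kg: 11013 t * 1000 = 11013000 kg
Step 2 — V = 11013000 / 1028.6 ≈ 10707 m^3 (5 s.f.)

10707 m^3


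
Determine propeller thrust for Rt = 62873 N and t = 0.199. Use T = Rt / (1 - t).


Formula: T = Rt / (1 - t)
Step 1 — (1 - t) = 1 - 0.199 = 0.801
Step 2 — T = 62873 / 0.801 ≈ 78493 N (5 s.f.)

78493 N


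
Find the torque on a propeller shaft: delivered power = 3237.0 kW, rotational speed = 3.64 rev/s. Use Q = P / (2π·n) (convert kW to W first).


Formula: Q = P_W / (2 * pi * n)
Step 1 — P_W = 3237.0 kW * 1000 = 3237000.0 W
Step 2 — 2 * pi * n = 2 * pi * 3.64 = 22.870795
Step 3 — Q = 3237000.0 / 22.870795 ≈ 141530 N·m (5 s.f.)

141530 N·m


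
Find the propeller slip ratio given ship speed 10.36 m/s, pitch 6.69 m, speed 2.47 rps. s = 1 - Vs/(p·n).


Formula: s = 1 - Vs / (p * n)
Step 1 — p * n = 6.69 * 2.47 = 16.5243
Step 2 — Vs / (p*n) = 10.36 / 16.5243 = 0.626955 (6 d.p.)
Step 3 — s = 1 - 0.626955 = 0.373045

0.373045


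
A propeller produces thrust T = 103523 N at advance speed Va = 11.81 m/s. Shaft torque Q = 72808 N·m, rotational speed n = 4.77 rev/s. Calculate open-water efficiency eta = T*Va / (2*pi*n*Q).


Formula: eta = T * Va / (2 * pi * n * Q)
Step 1 — numerator = T * Va = 103523 * 11.81 = 1222606.63
Step 2 — 2 * pi * n = 2 * pi * 4.77 = 29.970794
Step 3 — denominator = 29.970794 * 72808 = 2182113.57
Step 4 — eta = 1222606.63 / 2182113.57 ≈ 0.56029 (5 s.f.)

0.56029


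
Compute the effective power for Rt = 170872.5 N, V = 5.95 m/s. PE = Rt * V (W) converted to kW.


Formula: PE = Rt * V / 1000 (kW)
Step 1 — PE (W) = 170872.5 * 5.95 = 1016691.375 W
Step 2 — PE (kW) = 1016691.375 / 1000 ≈ 1016.7 kW (5 s.f.)

1016.7 kW


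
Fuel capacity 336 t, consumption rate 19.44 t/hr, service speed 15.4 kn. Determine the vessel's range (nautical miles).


Formula: endurance = fuel / rate; range = endurance * speed
Step 1 — endurance = 336 / 19.44 = 17.284 hours
Step 2 — range = 17.284 * 15.4 ≈ 266.17 nautical miles (5 s.f.)

266.17 NM


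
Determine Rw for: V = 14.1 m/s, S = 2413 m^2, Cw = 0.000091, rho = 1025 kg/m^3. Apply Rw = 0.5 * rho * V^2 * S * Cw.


Formula: Rw = 0.5 * rho * V^2 * S * Cw
Step 1 — V^2 = 14.1^2 = 198.81
Step 2 — 0.5 * rho * V^2 = 0.5 * 1025 * 198.81 = 101890.125
Step 3 — Rw = 101890.125 * 2413 * 0.000091 ≈ 22373 N (5 s.f.)

22373 N


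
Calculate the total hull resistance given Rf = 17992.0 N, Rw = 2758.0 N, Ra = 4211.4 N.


Formula: Rt = Rf + Rw + Ra
Substituting: Rt = 17992.0 + 2758.0 + 4211.4
Result: Rt = 24961.4 N

24961.4 N


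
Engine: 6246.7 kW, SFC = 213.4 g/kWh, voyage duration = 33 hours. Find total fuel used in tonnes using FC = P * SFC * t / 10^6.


Formula: FC (tonnes) = P * SFC * t / 1,000,000
Step 1 — P * SFC * t = 6246.7 * 213.4 * 33 = 43990510.74 g
Step 2 — FC (tonnes) = 43990510.74 / 1,000,000 ≈ 43.991 tonnes (5 s.f.)

43.991 tonnes


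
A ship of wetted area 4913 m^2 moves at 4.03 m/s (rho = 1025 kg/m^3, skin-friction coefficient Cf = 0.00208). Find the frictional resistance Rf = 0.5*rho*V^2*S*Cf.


Formula: Rf = 0.5 * rho * V^2 * S * Cf
Step 1 — V^2 = 4.03^2 = 16.2409
Step 2 — 0.5 * rho * V^2 = 0.5 * 1025 * 16.2409 = 8323.46125
Step 3 — Rf = 8323.46125 * 4913 * 0.00208 ≈ 85058 N (5 s.f.)

85058 N


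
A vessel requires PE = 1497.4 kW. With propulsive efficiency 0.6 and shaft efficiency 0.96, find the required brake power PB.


Formula: PB = PE / (eta_D * eta_S)
Step 1 — combined efficiency = eta_D * eta_S = 0.6 * 0.96 = 0.576
Step 2 — PB = 1497.4 / 0.576 ≈ 2599.7 kW (5 s.f.)

2599.7 kW


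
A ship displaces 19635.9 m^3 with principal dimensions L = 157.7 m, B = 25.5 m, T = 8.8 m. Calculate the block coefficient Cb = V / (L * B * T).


Formula: Cb = V / (L * B * T)
Step 1 — L * B * T = 157.7 * 25.5 * 8.8 = 35387.88 m^3
Step 2 — Cb = 19635.9 / 35387.88 ≈ 0.55488 (5 s.f.)

0.55488


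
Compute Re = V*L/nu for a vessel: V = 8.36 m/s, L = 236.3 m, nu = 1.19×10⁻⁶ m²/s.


Formula: Re = V * L / nu
Step 1 — V * L = 8.36 * 236.3 = 1975.468 m^2/s
Step 2 — Re = 1975.468 / 1.19e-6 = 1.66e+09

1.66e+09


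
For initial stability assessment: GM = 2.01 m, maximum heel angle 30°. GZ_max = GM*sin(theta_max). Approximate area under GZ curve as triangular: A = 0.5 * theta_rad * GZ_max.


Formula: GZ_max = GM * sin(theta); Area = 0.5 * theta_rad * GZ_max
Step 1 — GZ_max = 2.01 * sin(30°) = 2.01 * 0.5 = 1.005 m
Step 2 — theta_rad = 30 * pi/180 = 0.523599 rad
Step 3 — Area = 0.5 * 0.523599 * 1.005 ≈ 0.26311 m·rad (5 s.f.)

0.26311 m·rad


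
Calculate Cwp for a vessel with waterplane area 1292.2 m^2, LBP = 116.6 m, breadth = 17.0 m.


Formula: Cwp = Aw / (L * B)
Step 1 — L * B = 116.6 * 17.0 = 1982.2 m^2
Step 2 — Cwp = 1292.2 / 1982.2 ≈ 0.65190 (5 s.f.)

0.65190


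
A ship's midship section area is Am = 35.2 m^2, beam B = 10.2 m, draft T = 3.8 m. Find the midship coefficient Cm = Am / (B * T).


Formula: Cm = Am / (B * T)
Step 1 — B * T = 10.2 * 3.8 = 38.76 m^2
Step 2 — Cm = 35.2 / 38.76 ≈ 0.90815 (5 s.f.)

0.90815


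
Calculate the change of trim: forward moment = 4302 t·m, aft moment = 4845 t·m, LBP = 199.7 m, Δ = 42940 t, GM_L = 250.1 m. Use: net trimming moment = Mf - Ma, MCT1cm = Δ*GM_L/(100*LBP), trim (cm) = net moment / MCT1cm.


Formula: net trimming moment = Mf - Ma; MCT1cm = Δ*GM_L/(100*LBP); trim = net moment / MCT1cm
Step 1 — net trimming moment = 4302 - 4845 = -543 t·m
Step 2 — MCT1cm = 42940 * 250.1 / (100 * 199.7) = 537.7714 t·m/cm
Step 3 — trim = -543 / 537.7714 ≈ -1.0097 cm (5 s.f.)

-1.0097 cm


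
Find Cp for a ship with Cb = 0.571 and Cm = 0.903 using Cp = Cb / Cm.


Formula: Cp = Cb / Cm
Substituting: Cp = 0.571 / 0.903
Result: Cp ≈ 0.63234 (5 s.f.)

0.63234


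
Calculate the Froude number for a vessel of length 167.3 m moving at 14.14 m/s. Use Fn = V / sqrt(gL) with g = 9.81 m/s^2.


Formula: Fn = V / sqrt(g * L)
Step 1 — g * L = 9.81 * 167.3 = 1641.213
Step 2 — sqrt(g * L) = sqrt(1641.213) = 40.511887
Step 3 — Fn = 14.14 / 40.511887 ≈ 0.34903 (5 s.f.)

0.34903


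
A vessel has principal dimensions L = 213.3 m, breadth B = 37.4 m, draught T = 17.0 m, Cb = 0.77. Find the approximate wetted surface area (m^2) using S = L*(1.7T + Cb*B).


Formula: S = 1.7*L*T + V/T with V = Cb*L*B*T, i.e. S = L * (1.7*T + Cb*B)
Step 1 — 1.7*T = 1.7 * 17.0 = 28.9 m
Step 2 — Cb*B = 0.77 * 37.4 = 28.798 m
Step 3 — 1.7*T + Cb*B = 28.9 + 28.798 = 57.698 m
Step 4 — S = 213.3 * 57.698 ≈ 12307 m^2 (5 s.f.)

12307 m^2


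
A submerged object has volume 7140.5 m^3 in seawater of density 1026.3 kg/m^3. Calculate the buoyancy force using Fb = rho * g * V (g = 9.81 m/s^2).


Formula: Fb = rho * g * V
Substituting: Fb = 1026.3 * 9.81 * 7140.5
Intermediate: 1026.3 * 9.81 = 10068.003
Result: Fb = 10068.003 * 7140.5 ≈ 71891000 N (5 s.f.)

71891000 N


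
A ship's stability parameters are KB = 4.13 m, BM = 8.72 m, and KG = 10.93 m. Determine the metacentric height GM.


Formula: GM = KB + BM - KG
Step 1 — KM = KB + BM = 4.13 + 8.72 = 12.85 m
Step 2 — GM = KM - KG = 12.85 - 10.93 = 1.92 m

1.92 m


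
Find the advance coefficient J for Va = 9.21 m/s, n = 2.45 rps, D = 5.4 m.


Formula: J = Va / (n * D)
Step 1 — n * D = 2.45 * 5.4 = 13.23
Step 2 — J = 9.21 / 13.23 ≈ 0.69615 (5 s.f.)

0.69615


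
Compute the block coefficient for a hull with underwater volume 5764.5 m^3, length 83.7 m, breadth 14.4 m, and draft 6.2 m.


Formula: Cb = V / (L * B * T)
Step 1 — L * B * T = 83.7 * 14.4 * 6.2 = 7472.736 m^3
Step 2 — Cb = 5764.5 / 7472.736 ≈ 0.77140 (5 s.f.)

0.77140


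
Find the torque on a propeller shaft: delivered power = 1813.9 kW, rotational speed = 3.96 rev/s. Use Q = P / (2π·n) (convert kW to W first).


Formula: Q = P_W / (2 * pi * n)
Step 1 — P_W = 1813.9 kW * 1000 = 1813900.0 W
Step 2 — 2 * pi * n = 2 * pi * 3.96 = 24.881414
Step 3 — Q = 1813900.0 / 24.881414 ≈ 72902 N·m (5 s.f.)

72902 N·m


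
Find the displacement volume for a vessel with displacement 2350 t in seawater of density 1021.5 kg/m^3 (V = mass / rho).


Formula: V = mass / rho
Step 1 — convert tonnes to kg: 2350 t * 1000 = 2350000 kg
Step 2 — V = 2350000 / 1021.5 ≈ 2300.5 m^3 (5 s.f.)

2300.5 m^3


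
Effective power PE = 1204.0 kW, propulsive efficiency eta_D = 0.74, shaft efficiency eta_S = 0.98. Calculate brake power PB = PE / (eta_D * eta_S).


Formula: PB = PE / (eta_D * eta_S)
Step 1 — combined efficiency = eta_D * eta_S = 0.74 * 0.98 = 0.7252
Step 2 — PB = 1204.0 / 0.7252 ≈ 1660.2 kW (5 s.f.)

1660.2 kW


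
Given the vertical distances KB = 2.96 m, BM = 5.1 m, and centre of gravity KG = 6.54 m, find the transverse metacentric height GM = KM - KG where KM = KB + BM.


Formula: GM = KB + BM - KG
Step 1 — KM = KB + BM = 2.96 + 5.1 = 8.06 m
Step 2 — GM = KM - KG = 8.06 - 6.54 = 1.52 m

1.52 m


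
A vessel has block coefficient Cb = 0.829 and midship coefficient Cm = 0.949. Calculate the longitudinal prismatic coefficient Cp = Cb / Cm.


Formula: Cp = Cb / Cm
Substituting: Cp = 0.829 / 0.949
Result: Cp ≈ 0.87355 (5 s.f.)

0.87355


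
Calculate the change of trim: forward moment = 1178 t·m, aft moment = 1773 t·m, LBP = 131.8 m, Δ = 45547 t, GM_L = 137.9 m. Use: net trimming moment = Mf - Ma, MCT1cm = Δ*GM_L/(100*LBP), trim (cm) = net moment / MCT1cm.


Formula: net trimming moment = Mf - Ma; MCT1cm = Δ*GM_L/(100*LBP); trim = net moment / MCT1cm
Step 1 — net trimming moment = 1178 - 1773 = -595 t·m
Step 2 — MCT1cm = 45547 * 137.9 / (100 * 131.8) = 476.5502 t·m/cm
Step 3 — trim = -595 / 476.5502 ≈ -1.2486 cm (5 s.f.)

-1.2486 cm


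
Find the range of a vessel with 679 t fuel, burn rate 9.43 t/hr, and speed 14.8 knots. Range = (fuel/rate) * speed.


Formula: endurance = fuel / rate; range = endurance * speed
Step 1 — endurance = 679 / 9.43 = 72.0042 hours
Step 2 — range = 72.0042 * 14.8 ≈ 1065.7 nautical miles (5 s.f.)

1065.7 NM


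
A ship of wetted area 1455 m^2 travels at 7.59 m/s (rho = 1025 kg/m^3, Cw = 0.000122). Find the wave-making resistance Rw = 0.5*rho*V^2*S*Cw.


Formula: Rw = 0.5 * rho * V^2 * S * Cw
Step 1 — V^2 = 7.59^2 = 57.6081
Step 2 — 0.5 * rho * V^2 = 0.5 * 1025 * 57.6081 = 29524.15125
Step 3 — Rw = 29524.15125 * 1455 * 0.000122 ≈ 5240.8 N (5 s.f.)

5240.8 N


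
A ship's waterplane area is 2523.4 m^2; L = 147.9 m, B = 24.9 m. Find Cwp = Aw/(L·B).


Formula: Cwp = Aw / (L * B)
Step 1 — L * B = 147.9 * 24.9 = 3682.71 m^2
Step 2 — Cwp = 2523.4 / 3682.71 ≈ 0.68520 (5 s.f.)

0.68520


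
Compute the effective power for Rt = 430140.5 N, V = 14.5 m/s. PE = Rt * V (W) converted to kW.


Formula: PE = Rt * V / 1000 (kW)
Step 1 — PE (W) = 430140.5 * 14.5 = 6237037.25 W
Step 2 — PE (kW) = 6237037.25 / 1000 ≈ 6237.0 kW (5 s.f.)

6237.0 kW


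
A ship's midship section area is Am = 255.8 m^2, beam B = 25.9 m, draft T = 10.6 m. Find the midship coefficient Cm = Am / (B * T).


Formula: Cm = Am / (B * T)
Step 1 — B * T = 25.9 * 10.6 = 274.54 m^2
Step 2 — Cm = 255.8 / 274.54 ≈ 0.93174 (5 s.f.)

0.93174


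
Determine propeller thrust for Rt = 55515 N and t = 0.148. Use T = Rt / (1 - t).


Formula: T = Rt / (1 - t)
Step 1 — (1 - t) = 1 - 0.148 = 0.852
Step 2 — T = 55515 / 0.852 ≈ 65158 N (5 s.f.)

65158 N


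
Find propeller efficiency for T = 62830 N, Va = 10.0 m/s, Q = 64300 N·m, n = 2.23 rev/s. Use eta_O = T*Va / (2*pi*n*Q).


Formula: eta = T * Va / (2 * pi * n * Q)
Step 1 — numerator = T * Va = 62830 * 10.0 = 628300.0
Step 2 — 2 * pi * n = 2 * pi * 2.23 = 14.011503
Step 3 — denominator = 14.011503 * 64300 = 900939.64
Step 4 — eta = 628300.0 / 900939.64 ≈ 0.69738 (5 s.f.)

0.69738


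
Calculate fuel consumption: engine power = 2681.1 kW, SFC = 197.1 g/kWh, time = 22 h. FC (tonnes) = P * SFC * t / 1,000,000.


Formula: FC (tonnes) = P * SFC * t / 1,000,000
Step 1 — P * SFC * t = 2681.1 * 197.1 * 22 = 11625785.82 g
Step 2 — FC (tonnes) = 11625785.82 / 1,000,000 ≈ 11.626 tonnes (5 s.f.)

11.626 tonnes


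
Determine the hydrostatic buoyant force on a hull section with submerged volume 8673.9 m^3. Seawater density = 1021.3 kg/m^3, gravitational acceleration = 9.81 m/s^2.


Formula: Fb = rho * g * V
Substituting: Fb = 1021.3 * 9.81 * 8673.9
Intermediate: 1021.3 * 9.81 = 10018.953
Result: Fb = 10018.953 * 8673.9 ≈ 86903000 N (5 s.f.)

86903000 N


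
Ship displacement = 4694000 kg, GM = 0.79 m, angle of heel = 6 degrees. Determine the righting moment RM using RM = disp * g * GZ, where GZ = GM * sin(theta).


Formula: GZ = GM * sin(theta); RM = disp * g * GZ
Step 1 — GZ = 0.79 * sin(6°) = 0.79 * 0.104528 = 0.082577 m
Step 2 — RM = 4694000 * 9.81 * 0.082577 ≈ 3802500 N·m (5 s.f.)

3802500 N·m


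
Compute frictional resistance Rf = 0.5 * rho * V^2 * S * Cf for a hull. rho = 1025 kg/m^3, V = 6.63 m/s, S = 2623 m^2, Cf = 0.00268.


Formula: Rf = 0.5 * rho * V^2 * S * Cf
Step 1 — V^2 = 6.63^2 = 43.9569
Step 2 — 0.5 * rho * V^2 = 0.5 * 1025 * 43.9569 = 22527.91125
Step 3 — Rf = 22527.91125 * 2623 * 0.00268 ≈ 158360 N (5 s.f.)

158360 N


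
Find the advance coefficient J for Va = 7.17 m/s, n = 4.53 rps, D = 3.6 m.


Formula: J = Va / (n * D)
Step 1 — n * D = 4.53 * 3.6 = 16.308
Step 2 — J = 7.17 / 16.308 ≈ 0.43966 (5 s.f.)

0.43966


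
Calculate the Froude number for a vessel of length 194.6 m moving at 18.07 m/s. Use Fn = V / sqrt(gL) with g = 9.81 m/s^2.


Formula: Fn = V / sqrt(g * L)
Step 1 — g * L = 9.81 * 194.6 = 1909.026
Step 2 — sqrt(g * L) = sqrt(1909.026) = 43.692402
Step 3 — Fn = 18.07 / 43.692402 ≈ 0.41357 (5 s.f.)

0.41357


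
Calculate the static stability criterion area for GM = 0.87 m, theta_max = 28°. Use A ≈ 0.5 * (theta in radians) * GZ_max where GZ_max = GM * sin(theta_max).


Formula: GZ_max = GM * sin(theta); Area = 0.5 * theta_rad * GZ_max
Step 1 — GZ_max = 0.87 * sin(28°) = 0.87 * 0.469472 = 0.408441 m
Step 2 — theta_rad = 28 * pi/180 = 0.488692 rad
Step 3 — Area = 0.5 * 0.488692 * 0.408441 ≈ 0.099801 m·rad (5 s.f.)

0.099801 m·rad


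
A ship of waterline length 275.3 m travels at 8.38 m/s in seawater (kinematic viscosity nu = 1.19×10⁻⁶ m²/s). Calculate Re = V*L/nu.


Formula: Re = V * L / nu
Step 1 — V * L = 8.38 * 275.3 = 2307.014 m^2/s
Step 2 — Re = 2307.014 / 1.19e-6 = 1.94e+09

1.94e+09


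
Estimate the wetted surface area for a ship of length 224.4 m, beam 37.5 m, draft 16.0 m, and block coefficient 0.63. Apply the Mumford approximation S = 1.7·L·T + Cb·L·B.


Formula: S = 1.7*L*T + V/T with V = Cb*L*B*T, i.e. S = L * (1.7*T + Cb*B)
Step 1 — 1.7*T = 1.7 * 16.0 = 27.2 m
Step 2 — Cb*B = 0.63 * 37.5 = 23.625 m
Step 3 — 1.7*T + Cb*B = 27.2 + 23.625 = 50.825 m
Step 4 — S = 224.4 * 50.825 ≈ 11405 m^2 (5 s.f.)

11405 m^2


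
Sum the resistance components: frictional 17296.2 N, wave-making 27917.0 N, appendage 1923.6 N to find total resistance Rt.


Formula: Rt = Rf + Rw + Ra
Substituting: Rt = 17296.2 + 27917.0 + 1923.6
Result: Rt = 47136.8 N

47136.8 N


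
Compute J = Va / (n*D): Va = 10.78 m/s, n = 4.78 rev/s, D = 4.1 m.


Formula: J = Va / (n * D)
Step 1 — n * D = 4.78 * 4.1 = 19.598
Step 2 — J = 10.78 / 19.598 ≈ 0.55006 (5 s.f.)

0.55006


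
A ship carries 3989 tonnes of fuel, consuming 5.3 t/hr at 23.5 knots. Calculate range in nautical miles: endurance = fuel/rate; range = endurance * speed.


Formula: endurance = fuel / rate; range = endurance * speed
Step 1 — endurance = 3989 / 5.3 = 752.6415 hours
Step 2 — range = 752.6415 * 23.5 ≈ 17687 nautical miles (5 s.f.)

17687 NM


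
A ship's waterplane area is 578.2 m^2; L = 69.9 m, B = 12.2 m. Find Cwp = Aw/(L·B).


Formula: Cwp = Aw / (L * B)
Step 1 — L * B = 69.9 * 12.2 = 852.78 m^2
Step 2 — Cwp = 578.2 / 852.78 ≈ 0.67802 (5 s.f.)

0.67802


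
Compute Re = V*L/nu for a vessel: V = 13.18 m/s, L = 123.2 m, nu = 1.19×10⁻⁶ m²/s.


Formula: Re = V * L / nu
Step 1 — V * L = 13.18 * 123.2 = 1623.776 m^2/s
Step 2 — Re = 1623.776 / 1.19e-6 = 1.36e+09

1.36e+09


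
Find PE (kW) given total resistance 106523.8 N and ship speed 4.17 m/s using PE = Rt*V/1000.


Formula: PE = Rt * V / 1000 (kW)
Step 1 — PE (W) = 106523.8 * 4.17 = 444204.246 W
Step 2 — PE (kW) = 444204.246 / 1000 ≈ 444.20 kW (5 s.f.)

444.20 kW


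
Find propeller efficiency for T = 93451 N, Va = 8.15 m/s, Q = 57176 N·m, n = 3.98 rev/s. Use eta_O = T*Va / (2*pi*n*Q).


Formula: eta = T * Va / (2 * pi * n * Q)
Step 1 — numerator = T * Va = 93451 * 8.15 = 761625.65
Step 2 — 2 * pi * n = 2 * pi * 3.98 = 25.007078
Step 3 — denominator = 25.007078 * 57176 = 1429804.69
Step 4 — eta = 761625.65 / 1429804.69 ≈ 0.53268 (5 s.f.)

0.53268


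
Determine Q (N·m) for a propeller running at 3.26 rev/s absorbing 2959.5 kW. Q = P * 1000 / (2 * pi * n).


Formula: Q = P_W / (2 * pi * n)
Step 1 — P_W = 2959.5 kW * 1000 = 2959500.0 W
Step 2 — 2 * pi * n = 2 * pi * 3.26 = 20.483184
Step 3 — Q = 2959500.0 / 20.483184 ≈ 144480 N·m (5 s.f.)

144480 N·m


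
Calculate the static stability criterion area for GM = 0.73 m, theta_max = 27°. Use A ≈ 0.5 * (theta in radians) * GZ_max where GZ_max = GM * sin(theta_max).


Formula: GZ_max = GM * sin(theta); Area = 0.5 * theta_rad * GZ_max
Step 1 — GZ_max = 0.73 * sin(27°) = 0.73 * 0.45399 = 0.331413 m
Step 2 — theta_rad = 27 * pi/180 = 0.471239 rad
Step 3 — Area = 0.5 * 0.471239 * 0.331413 ≈ 0.078087 m·rad (5 s.f.)

0.078087 m·rad


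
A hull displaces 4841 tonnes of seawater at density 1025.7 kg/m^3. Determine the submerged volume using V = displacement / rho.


Formula: V = mass / rho
Step 1 — convert tonnes to kg: 4841 t * 1000 = 4841000 kg
Step 2 — V = 4841000 / 1025.7 ≈ 4719.7 m^3 (5 s.f.)

4719.7 m^3


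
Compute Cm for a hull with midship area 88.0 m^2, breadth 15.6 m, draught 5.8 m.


Formula: Cm = Am / (B * T)
Step 1 — B * T = 15.6 * 5.8 = 90.48 m^2
Step 2 — Cm = 88.0 / 90.48 ≈ 0.97259 (5 s.f.)

0.97259


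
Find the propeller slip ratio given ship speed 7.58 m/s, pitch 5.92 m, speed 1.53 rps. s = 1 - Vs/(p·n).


Formula: s = 1 - Vs / (p * n)
Step 1 — p * n = 5.92 * 1.53 = 9.0576
Step 2 — Vs / (p*n) = 7.58 / 9.0576 = 0.836866 (6 d.p.)
Step 3 — s = 1 - 0.836866 = 0.163134

0.163134


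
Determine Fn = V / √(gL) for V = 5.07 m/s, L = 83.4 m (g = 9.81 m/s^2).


Formula: Fn = V / sqrt(g * L)
Step 1 — g * L = 9.81 * 83.4 = 818.154
Step 2 — sqrt(g * L) = sqrt(818.154) = 28.603391
Step 3 — Fn = 5.07 / 28.603391 ≈ 0.17725 (5 s.f.)

0.17725


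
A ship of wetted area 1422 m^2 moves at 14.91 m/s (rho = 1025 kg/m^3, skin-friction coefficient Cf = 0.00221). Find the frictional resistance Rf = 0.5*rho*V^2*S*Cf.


Formula: Rf = 0.5 * rho * V^2 * S * Cf
Step 1 — V^2 = 14.91^2 = 222.3081
Step 2 — 0.5 * rho * V^2 = 0.5 * 1025 * 222.3081 = 113932.90125
Step 3 — Rf = 113932.90125 * 1422 * 0.00221 ≈ 358050 N (5 s.f.)

358050 N


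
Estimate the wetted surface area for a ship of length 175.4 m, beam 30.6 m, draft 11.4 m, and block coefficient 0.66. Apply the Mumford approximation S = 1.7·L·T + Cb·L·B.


Formula: S = 1.7*L*T + V/T with V = Cb*L*B*T, i.e. S = L * (1.7*T + Cb*B)
Step 1 — 1.7*T = 1.7 * 11.4 = 19.38 m
Step 2 — Cb*B = 0.66 * 30.6 = 20.196 m
Step 3 — 1.7*T + Cb*B = 19.38 + 20.196 = 39.576 m
Step 4 — S = 175.4 * 39.576 ≈ 6941.6 m^2 (5 s.f.)

6941.6 m^2


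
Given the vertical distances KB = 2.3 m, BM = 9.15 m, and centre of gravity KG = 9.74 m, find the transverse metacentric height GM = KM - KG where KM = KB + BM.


Formula: GM = KB + BM - KG
Step 1 — KM = KB + BM = 2.3 + 9.15 = 11.45 m
Step 2 — GM = KM - KG = 11.45 - 9.74 = 1.71 m

1.71 m


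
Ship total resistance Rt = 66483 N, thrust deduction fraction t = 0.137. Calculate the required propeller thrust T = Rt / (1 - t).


Formula: T = Rt / (1 - t)
Step 1 — (1 - t) = 1 - 0.137 = 0.863
Step 2 — T = 66483 / 0.863 ≈ 77037 N (5 s.f.)

77037 N


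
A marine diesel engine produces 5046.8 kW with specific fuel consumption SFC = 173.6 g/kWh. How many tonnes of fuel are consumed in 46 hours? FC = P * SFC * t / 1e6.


Formula: FC (tonnes) = P * SFC * t / 1,000,000
Step 1 — P * SFC * t = 5046.8 * 173.6 * 46 = 40301726.08 g
Step 2 — FC (tonnes) = 40301726.08 / 1,000,000 ≈ 40.302 tonnes (5 s.f.)

40.302 tonnes


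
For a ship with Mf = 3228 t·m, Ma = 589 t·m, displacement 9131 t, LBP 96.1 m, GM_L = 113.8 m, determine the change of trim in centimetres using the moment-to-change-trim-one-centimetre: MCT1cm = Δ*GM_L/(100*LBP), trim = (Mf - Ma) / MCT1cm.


Formula: net trimming moment = Mf - Ma; MCT1cm = Δ*GM_L/(100*LBP); trim = net moment / MCT1cm
Step 1 — net trimming moment = 3228 - 589 = 2639 t·m
Step 2 — MCT1cm = 9131 * 113.8 / (100 * 96.1) = 108.1278 t·m/cm
Step 3 — trim = 2639 / 108.1278 ≈ 24.406 cm (5 s.f.)

24.406 cm


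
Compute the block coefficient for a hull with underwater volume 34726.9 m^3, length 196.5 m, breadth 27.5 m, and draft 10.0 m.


Formula: Cb = V / (L * B * T)
Step 1 — L * B * T = 196.5 * 27.5 * 10.0 = 54037.5 m^3
Step 2 — Cb = 34726.9 / 54037.5 ≈ 0.64264 (5 s.f.)

0.64264


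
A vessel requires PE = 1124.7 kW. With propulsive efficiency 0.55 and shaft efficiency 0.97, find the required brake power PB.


Formula: PB = PE / (eta_D * eta_S)
Step 1 — combined efficiency = eta_D * eta_S = 0.55 * 0.97 = 0.5335
Step 2 — PB = 1124.7 / 0.5335 ≈ 2108.2 kW (5 s.f.)

2108.2 kW


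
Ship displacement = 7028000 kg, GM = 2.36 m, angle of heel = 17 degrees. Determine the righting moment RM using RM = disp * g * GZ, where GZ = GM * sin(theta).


Formula: GZ = GM * sin(theta); RM = disp * g * GZ
Step 1 — GZ = 2.36 * sin(17°) = 2.36 * 0.292372 = 0.689998 m
Step 2 — RM = 7028000 * 9.81 * 0.689998 ≈ 47572000 N·m (5 s.f.)

47572000 N·m


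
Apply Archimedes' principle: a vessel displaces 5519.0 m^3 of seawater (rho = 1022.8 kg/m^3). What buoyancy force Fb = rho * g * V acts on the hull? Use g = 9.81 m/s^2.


Formula: Fb = rho * g * V
Substituting: Fb = 1022.8 * 9.81 * 5519.0
Intermediate: 1022.8 * 9.81 = 10033.668
Result: Fb = 10033.668 * 5519.0 ≈ 55376000 N (5 s.f.)

55376000 N


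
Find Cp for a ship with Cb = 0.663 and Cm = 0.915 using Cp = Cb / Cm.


Formula: Cp = Cb / Cm
Substituting: Cp = 0.663 / 0.915
Result: Cp ≈ 0.72459 (5 s.f.)

0.72459


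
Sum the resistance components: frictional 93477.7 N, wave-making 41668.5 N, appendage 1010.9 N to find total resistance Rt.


Formula: Rt = Rf + Rw + Ra
Substituting: Rt = 93477.7 + 41668.5 + 1010.9
Result: Rt = 136157.1 N

136157.1 N


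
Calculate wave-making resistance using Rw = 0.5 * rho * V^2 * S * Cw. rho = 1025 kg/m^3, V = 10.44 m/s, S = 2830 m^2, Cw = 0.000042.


Formula: Rw = 0.5 * rho * V^2 * S * Cw
Step 1 — V^2 = 10.44^2 = 108.9936
Step 2 — 0.5 * rho * V^2 = 0.5 * 1025 * 108.9936 = 55859.22
Step 3 — Rw = 55859.22 * 2830 * 0.000042 ≈ 6639.4 N (5 s.f.)

6639.4 N


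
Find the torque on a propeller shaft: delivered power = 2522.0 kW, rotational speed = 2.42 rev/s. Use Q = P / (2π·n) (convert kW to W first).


Formula: Q = P_W / (2 * pi * n)
Step 1 — P_W = 2522.0 kW * 1000 = 2522000.0 W
Step 2 — 2 * pi * n = 2 * pi * 2.42 = 15.205308
Step 3 — Q = 2522000.0 / 15.205308 ≈ 165860 N·m (5 s.f.)

165860 N·m


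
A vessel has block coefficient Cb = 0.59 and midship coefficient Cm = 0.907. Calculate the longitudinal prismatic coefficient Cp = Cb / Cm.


Formula: Cp = Cb / Cm
Substituting: Cp = 0.59 / 0.907
Result: Cp ≈ 0.65050 (5 s.f.)

0.65050


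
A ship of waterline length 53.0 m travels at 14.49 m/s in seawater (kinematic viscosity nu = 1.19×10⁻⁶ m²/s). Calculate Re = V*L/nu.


Formula: Re = V * L / nu
Step 1 — V * L = 14.49 * 53.0 = 767.97 m^2/s
Step 2 — Re = 767.97 / 1.19e-6 = 6.45e+08

6.45e+08


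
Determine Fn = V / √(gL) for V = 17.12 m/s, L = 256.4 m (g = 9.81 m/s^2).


Formula: Fn = V / sqrt(g * L)
Step 1 — g * L = 9.81 * 256.4 = 2515.284
Step 2 — sqrt(g * L) = sqrt(2515.284) = 50.152607
Step 3 — Fn = 17.12 / 50.152607 ≈ 0.34136 (5 s.f.)

0.34136


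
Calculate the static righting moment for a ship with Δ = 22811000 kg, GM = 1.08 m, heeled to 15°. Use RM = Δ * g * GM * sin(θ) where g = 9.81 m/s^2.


Formula: GZ = GM * sin(theta); RM = disp * g * GZ
Step 1 — GZ = 1.08 * sin(15°) = 1.08 * 0.258819 = 0.279525 m
Step 2 — RM = 22811000 * 9.81 * 0.279525 ≈ 62551000 N·m (5 s.f.)

62551000 N·m


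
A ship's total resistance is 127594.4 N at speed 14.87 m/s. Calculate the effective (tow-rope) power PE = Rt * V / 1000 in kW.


Formula: PE = Rt * V / 1000 (kW)
Step 1 — PE (W) = 127594.4 * 14.87 = 1897328.728 W
Step 2 — PE (kW) = 1897328.728 / 1000 ≈ 1897.3 kW (5 s.f.)

1897.3 kW


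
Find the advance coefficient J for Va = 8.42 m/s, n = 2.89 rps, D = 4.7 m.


Formula: J = Va / (n * D)
Step 1 — n * D = 2.89 * 4.7 = 13.583
Step 2 — J = 8.42 / 13.583 ≈ 0.61989 (5 s.f.)

0.61989


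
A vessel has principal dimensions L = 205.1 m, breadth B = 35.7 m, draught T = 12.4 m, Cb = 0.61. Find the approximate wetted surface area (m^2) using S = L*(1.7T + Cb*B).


Formula: S = 1.7*L*T + V/T with V = Cb*L*B*T, i.e. S = L * (1.7*T + Cb*B)
Step 1 — 1.7*T = 1.7 * 12.4 = 21.08 m
Step 2 — Cb*B = 0.61 * 35.7 = 21.777 m
Step 3 — 1.7*T + Cb*B = 21.08 + 21.777 = 42.857 m
Step 4 — S = 205.1 * 42.857 ≈ 8790.0 m^2 (5 s.f.)

8790.0 m^2


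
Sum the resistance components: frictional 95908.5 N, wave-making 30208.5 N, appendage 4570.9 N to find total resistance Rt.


Formula: Rt = Rf + Rw + Ra
Substituting: Rt = 95908.5 + 30208.5 + 4570.9
Result: Rt = 130687.9 N

130687.9 N


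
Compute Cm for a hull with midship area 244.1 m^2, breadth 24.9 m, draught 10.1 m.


Formula: Cm = Am / (B * T)
Step 1 — B * T = 24.9 * 10.1 = 251.49 m^2
Step 2 — Cm = 244.1 / 251.49 ≈ 0.97062 (5 s.f.)

0.97062


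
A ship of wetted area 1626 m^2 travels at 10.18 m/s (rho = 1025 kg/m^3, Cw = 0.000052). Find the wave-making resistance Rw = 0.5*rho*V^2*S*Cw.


Formula: Rw = 0.5 * rho * V^2 * S * Cw
Step 1 — V^2 = 10.18^2 = 103.6324
Step 2 — 0.5 * rho * V^2 = 0.5 * 1025 * 103.6324 = 53111.605
Step 3 — Rw = 53111.605 * 1626 * 0.000052 ≈ 4490.7 N (5 s.f.)

4490.7 N


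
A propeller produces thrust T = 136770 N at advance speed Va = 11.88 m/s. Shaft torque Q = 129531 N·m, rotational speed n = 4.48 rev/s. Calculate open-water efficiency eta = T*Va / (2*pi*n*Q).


Formula: eta = T * Va / (2 * pi * n * Q)
Step 1 — numerator = T * Va = 136770 * 11.88 = 1624827.6
Step 2 — 2 * pi * n = 2 * pi * 4.48 = 28.14867
Step 3 — denominator = 28.14867 * 129531 = 3646125.37
Step 4 — eta = 1624827.6 / 3646125.37 ≈ 0.44563 (5 s.f.)

0.44563


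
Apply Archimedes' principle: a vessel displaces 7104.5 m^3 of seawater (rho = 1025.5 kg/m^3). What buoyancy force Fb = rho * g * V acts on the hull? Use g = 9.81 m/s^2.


Formula: Fb = rho * g * V
Substituting: Fb = 1025.5 * 9.81 * 7104.5
Intermediate: 1025.5 * 9.81 = 10060.155
Result: Fb = 10060.155 * 7104.5 ≈ 71472000 N (5 s.f.)

71472000 N


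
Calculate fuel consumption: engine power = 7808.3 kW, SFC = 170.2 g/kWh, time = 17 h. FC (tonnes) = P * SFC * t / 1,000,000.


Formula: FC (tonnes) = P * SFC * t / 1,000,000
Step 1 — P * SFC * t = 7808.3 * 170.2 * 17 = 22592535.22 g
Step 2 — FC (tonnes) = 22592535.22 / 1,000,000 ≈ 22.593 tonnes (5 s.f.)

22.593 tonnes


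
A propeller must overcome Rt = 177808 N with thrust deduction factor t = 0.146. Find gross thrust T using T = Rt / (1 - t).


Formula: T = Rt / (1 - t)
Step 1 — (1 - t) = 1 - 0.146 = 0.854
Step 2 — T = 177808 / 0.854 ≈ 208210 N (5 s.f.)

208210 N


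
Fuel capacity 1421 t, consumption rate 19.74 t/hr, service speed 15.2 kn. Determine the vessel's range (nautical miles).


Formula: endurance = fuel / rate; range = endurance * speed
Step 1 — endurance = 1421 / 19.74 = 71.9858 hours
Step 2 — range = 71.9858 * 15.2 ≈ 1094.2 nautical miles (5 s.f.)

1094.2 NM


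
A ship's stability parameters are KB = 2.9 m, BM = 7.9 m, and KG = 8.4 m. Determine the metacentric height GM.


Formula: GM = KB + BM - KG
Step 1 — KM = KB + BM = 2.9 + 7.9 = 10.8 m
Step 2 — GM = KM - KG = 10.8 - 8.4 = 2.4 m

2.4 m


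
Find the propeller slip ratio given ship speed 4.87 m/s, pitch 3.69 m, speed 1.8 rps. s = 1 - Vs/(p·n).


Formula: s = 1 - Vs / (p * n)
Step 1 — p * n = 3.69 * 1.8 = 6.642
Step 2 — Vs / (p*n) = 4.87 / 6.642 = 0.733213 (6 d.p.)
Step 3 — s = 1 - 0.733213 = 0.266787

0.266787


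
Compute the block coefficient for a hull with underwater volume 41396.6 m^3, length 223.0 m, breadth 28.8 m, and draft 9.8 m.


Formula: Cb = V / (L * B * T)
Step 1 — L * B * T = 223.0 * 28.8 * 9.8 = 62939.52 m^3
Step 2 — Cb = 41396.6 / 62939.52 ≈ 0.65772 (5 s.f.)

0.65772


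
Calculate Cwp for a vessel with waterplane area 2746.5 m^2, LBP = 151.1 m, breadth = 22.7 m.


Formula: Cwp = Aw / (L * B)
Step 1 — L * B = 151.1 * 22.7 = 3429.97 m^2
Step 2 — Cwp = 2746.5 / 3429.97 ≈ 0.80074 (5 s.f.)

0.80074


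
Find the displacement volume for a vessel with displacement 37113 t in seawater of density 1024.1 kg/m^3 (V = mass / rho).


Formula: V = mass / rho
Step 1 — convert tonnes to kg: 37113 t * 1000 = 37113000 kg
Step 2 — V = 37113000 / 1024.1 ≈ 36240 m^3 (5 s.f.)

36240 m^3


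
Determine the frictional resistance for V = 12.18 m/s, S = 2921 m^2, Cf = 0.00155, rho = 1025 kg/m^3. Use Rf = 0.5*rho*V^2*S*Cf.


Formula: Rf = 0.5 * rho * V^2 * S * Cf
Step 1 — V^2 = 12.18^2 = 148.3524
Step 2 — 0.5 * rho * V^2 = 0.5 * 1025 * 148.3524 = 76030.605
Step 3 — Rf = 76030.605 * 2921 * 0.00155 ≈ 344230 N (5 s.f.)

344230 N


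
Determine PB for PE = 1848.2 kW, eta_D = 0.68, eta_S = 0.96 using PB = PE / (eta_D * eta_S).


Formula: PB = PE / (eta_D * eta_S)
Step 1 — combined efficiency = eta_D * eta_S = 0.68 * 0.96 = 0.6528
Step 2 — PB = 1848.2 / 0.6528 ≈ 2831.2 kW (5 s.f.)

2831.2 kW


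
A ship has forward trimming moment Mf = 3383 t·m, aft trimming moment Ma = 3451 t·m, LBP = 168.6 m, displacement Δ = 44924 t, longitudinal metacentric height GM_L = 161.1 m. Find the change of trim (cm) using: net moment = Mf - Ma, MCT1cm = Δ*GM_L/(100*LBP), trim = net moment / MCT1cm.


Formula: net trimming moment = Mf - Ma; MCT1cm = Δ*GM_L/(100*LBP); trim = net moment / MCT1cm
Step 1 — net trimming moment = 3383 - 3451 = -68 t·m
Step 2 — MCT1cm = 44924 * 161.1 / (100 * 168.6) = 429.256 t·m/cm
Step 3 — trim = -68 / 429.256 ≈ -0.15841 cm (5 s.f.)

-0.15841 cm


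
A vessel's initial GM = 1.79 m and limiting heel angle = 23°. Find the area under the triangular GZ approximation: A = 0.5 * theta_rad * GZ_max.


Formula: GZ_max = GM * sin(theta); Area = 0.5 * theta_rad * GZ_max
Step 1 — GZ_max = 1.79 * sin(23°) = 1.79 * 0.390731 = 0.699408 m
Step 2 — theta_rad = 23 * pi/180 = 0.401426 rad
Step 3 — Area = 0.5 * 0.401426 * 0.699408 ≈ 0.14038 m·rad (5 s.f.)

0.14038 m·rad


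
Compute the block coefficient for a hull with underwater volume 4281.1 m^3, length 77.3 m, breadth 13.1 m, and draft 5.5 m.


Formula: Cb = V / (L * B * T)
Step 1 — L * B * T = 77.3 * 13.1 * 5.5 = 5569.465 m^3
Step 2 — Cb = 4281.1 / 5569.465 ≈ 0.76867 (5 s.f.)

0.76867


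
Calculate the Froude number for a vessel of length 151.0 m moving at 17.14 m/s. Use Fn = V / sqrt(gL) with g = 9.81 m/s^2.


Formula: Fn = V / sqrt(g * L)
Step 1 — g * L = 9.81 * 151.0 = 1481.31
Step 2 — sqrt(g * L) = sqrt(1481.31) = 38.48779
Step 3 — Fn = 17.14 / 38.48779 ≈ 0.44534 (5 s.f.)

0.44534


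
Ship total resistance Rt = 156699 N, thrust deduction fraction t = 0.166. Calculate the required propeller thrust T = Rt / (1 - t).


Formula: T = Rt / (1 - t)
Step 1 — (1 - t) = 1 - 0.166 = 0.834
Step 2 — T = 156699 / 0.834 ≈ 187890 N (5 s.f.)

187890 N


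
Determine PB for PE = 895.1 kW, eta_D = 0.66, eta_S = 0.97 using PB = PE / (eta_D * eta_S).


Formula: PB = PE / (eta_D * eta_S)
Step 1 — combined efficiency = eta_D * eta_S = 0.66 * 0.97 = 0.6402
Step 2 — PB = 895.1 / 0.6402 ≈ 1398.2 kW (5 s.f.)

1398.2 kW


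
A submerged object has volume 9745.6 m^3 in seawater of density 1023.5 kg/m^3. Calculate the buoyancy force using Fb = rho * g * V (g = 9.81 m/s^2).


Formula: Fb = rho * g * V
Substituting: Fb = 1023.5 * 9.81 * 9745.6
Intermediate: 1023.5 * 9.81 = 10040.535
Result: Fb = 10040.535 * 9745.6 ≈ 97851000 N (5 s.f.)

97851000 N


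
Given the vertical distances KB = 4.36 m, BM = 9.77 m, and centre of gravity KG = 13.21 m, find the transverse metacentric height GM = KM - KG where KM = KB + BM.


Formula: GM = KB + BM - KG
Step 1 — KM = KB + BM = 4.36 + 9.77 = 14.13 m
Step 2 — GM = KM - KG = 14.13 - 13.21 = 0.92 m

0.92 m


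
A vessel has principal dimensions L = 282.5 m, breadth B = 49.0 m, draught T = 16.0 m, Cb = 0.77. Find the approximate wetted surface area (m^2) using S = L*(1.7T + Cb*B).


Formula: S = 1.7*L*T + V/T with V = Cb*L*B*T, i.e. S = L * (1.7*T + Cb*B)
Step 1 — 1.7*T = 1.7 * 16.0 = 27.2 m
Step 2 — Cb*B = 0.77 * 49.0 = 37.73 m
Step 3 — 1.7*T + Cb*B = 27.2 + 37.73 = 64.93 m
Step 4 — S = 282.5 * 64.93 ≈ 18343 m^2 (5 s.f.)

18343 m^2


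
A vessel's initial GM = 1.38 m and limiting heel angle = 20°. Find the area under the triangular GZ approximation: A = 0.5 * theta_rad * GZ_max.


Formula: GZ_max = GM * sin(theta); Area = 0.5 * theta_rad * GZ_max
Step 1 — GZ_max = 1.38 * sin(20°) = 1.38 * 0.34202 = 0.471988 m
Step 2 — theta_rad = 20 * pi/180 = 0.349066 rad
Step 3 — Area = 0.5 * 0.349066 * 0.471988 ≈ 0.082377 m·rad (5 s.f.)

0.082377 m·rad


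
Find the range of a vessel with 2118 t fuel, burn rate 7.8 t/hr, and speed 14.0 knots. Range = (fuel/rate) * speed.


Formula: endurance = fuel / rate; range = endurance * speed
Step 1 — endurance = 2118 / 7.8 = 271.5385 hours
Step 2 — range = 271.5385 * 14.0 ≈ 3801.5 nautical miles (5 s.f.)

3801.5 NM


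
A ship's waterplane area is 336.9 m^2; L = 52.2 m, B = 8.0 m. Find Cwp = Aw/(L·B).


Formula: Cwp = Aw / (L * B)
Step 1 — L * B = 52.2 * 8.0 = 417.6 m^2
Step 2 — Cwp = 336.9 / 417.6 ≈ 0.80675 (5 s.f.)

0.80675


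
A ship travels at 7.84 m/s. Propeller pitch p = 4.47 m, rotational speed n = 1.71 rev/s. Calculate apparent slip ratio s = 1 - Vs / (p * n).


Formula: s = 1 - Vs / (p * n)
Step 1 — p * n = 4.47 * 1.71 = 7.6437
Step 2 — Vs / (p*n) = 7.84 / 7.6437 = 1.025681 (6 d.p.)
Step 3 — s = 1 - 1.025681 = -0.025681

-0.025681


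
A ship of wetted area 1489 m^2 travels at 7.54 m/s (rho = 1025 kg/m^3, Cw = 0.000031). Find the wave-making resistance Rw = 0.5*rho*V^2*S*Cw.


Formula: Rw = 0.5 * rho * V^2 * S * Cw
Step 1 — V^2 = 7.54^2 = 56.8516
Step 2 — 0.5 * rho * V^2 = 0.5 * 1025 * 56.8516 = 29136.445
Step 3 — Rw = 29136.445 * 1489 * 0.000031 ≈ 1344.9 N (5 s.f.)

1344.9 N


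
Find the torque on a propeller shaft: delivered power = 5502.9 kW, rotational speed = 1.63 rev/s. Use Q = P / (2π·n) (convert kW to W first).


Formula: Q = P_W / (2 * pi * n)
Step 1 — P_W = 5502.9 kW * 1000 = 5502900.0 W
Step 2 — 2 * pi * n = 2 * pi * 1.63 = 10.241592
Step 3 — Q = 5502900.0 / 10.241592 ≈ 537310 N·m (5 s.f.)

537310 N·m
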